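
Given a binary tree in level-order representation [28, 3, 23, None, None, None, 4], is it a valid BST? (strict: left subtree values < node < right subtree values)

Level-order array: [28, 3, 23, None, None, None, 4]
Validate using subtree bounds (lo, hi): at each node, require lo < value < hi,
then recurse left with hi=value and right with lo=value.
Preorder trace (stopping at first violation):
  at node 28 with bounds (-inf, +inf): OK
  at node 3 with bounds (-inf, 28): OK
  at node 23 with bounds (28, +inf): VIOLATION
Node 23 violates its bound: not (28 < 23 < +inf).
Result: Not a valid BST


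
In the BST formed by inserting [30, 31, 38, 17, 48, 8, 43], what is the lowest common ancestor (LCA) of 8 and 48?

Tree insertion order: [30, 31, 38, 17, 48, 8, 43]
Tree (level-order array): [30, 17, 31, 8, None, None, 38, None, None, None, 48, 43]
In a BST, the LCA of p=8, q=48 is the first node v on the
root-to-leaf path with p <= v <= q (go left if both < v, right if both > v).
Walk from root:
  at 30: 8 <= 30 <= 48, this is the LCA
LCA = 30


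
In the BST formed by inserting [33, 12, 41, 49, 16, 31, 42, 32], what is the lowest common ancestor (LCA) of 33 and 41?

Tree insertion order: [33, 12, 41, 49, 16, 31, 42, 32]
Tree (level-order array): [33, 12, 41, None, 16, None, 49, None, 31, 42, None, None, 32]
In a BST, the LCA of p=33, q=41 is the first node v on the
root-to-leaf path with p <= v <= q (go left if both < v, right if both > v).
Walk from root:
  at 33: 33 <= 33 <= 41, this is the LCA
LCA = 33


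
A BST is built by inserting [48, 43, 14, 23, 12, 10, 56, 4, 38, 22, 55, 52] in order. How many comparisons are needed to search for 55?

Search path for 55: 48 -> 56 -> 55
Found: True
Comparisons: 3


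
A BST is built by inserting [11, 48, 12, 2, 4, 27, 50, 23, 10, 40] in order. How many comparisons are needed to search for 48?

Search path for 48: 11 -> 48
Found: True
Comparisons: 2


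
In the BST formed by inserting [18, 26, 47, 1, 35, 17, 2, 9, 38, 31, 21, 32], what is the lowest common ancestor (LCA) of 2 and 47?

Tree insertion order: [18, 26, 47, 1, 35, 17, 2, 9, 38, 31, 21, 32]
Tree (level-order array): [18, 1, 26, None, 17, 21, 47, 2, None, None, None, 35, None, None, 9, 31, 38, None, None, None, 32]
In a BST, the LCA of p=2, q=47 is the first node v on the
root-to-leaf path with p <= v <= q (go left if both < v, right if both > v).
Walk from root:
  at 18: 2 <= 18 <= 47, this is the LCA
LCA = 18


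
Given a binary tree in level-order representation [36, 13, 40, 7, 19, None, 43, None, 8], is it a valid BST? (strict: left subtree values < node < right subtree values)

Level-order array: [36, 13, 40, 7, 19, None, 43, None, 8]
Validate using subtree bounds (lo, hi): at each node, require lo < value < hi,
then recurse left with hi=value and right with lo=value.
Preorder trace (stopping at first violation):
  at node 36 with bounds (-inf, +inf): OK
  at node 13 with bounds (-inf, 36): OK
  at node 7 with bounds (-inf, 13): OK
  at node 8 with bounds (7, 13): OK
  at node 19 with bounds (13, 36): OK
  at node 40 with bounds (36, +inf): OK
  at node 43 with bounds (40, +inf): OK
No violation found at any node.
Result: Valid BST


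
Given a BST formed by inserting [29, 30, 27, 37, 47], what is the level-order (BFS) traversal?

Tree insertion order: [29, 30, 27, 37, 47]
Tree (level-order array): [29, 27, 30, None, None, None, 37, None, 47]
BFS from the root, enqueuing left then right child of each popped node:
  queue [29] -> pop 29, enqueue [27, 30], visited so far: [29]
  queue [27, 30] -> pop 27, enqueue [none], visited so far: [29, 27]
  queue [30] -> pop 30, enqueue [37], visited so far: [29, 27, 30]
  queue [37] -> pop 37, enqueue [47], visited so far: [29, 27, 30, 37]
  queue [47] -> pop 47, enqueue [none], visited so far: [29, 27, 30, 37, 47]
Result: [29, 27, 30, 37, 47]


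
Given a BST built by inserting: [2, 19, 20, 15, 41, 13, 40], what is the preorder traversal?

Tree insertion order: [2, 19, 20, 15, 41, 13, 40]
Tree (level-order array): [2, None, 19, 15, 20, 13, None, None, 41, None, None, 40]
Preorder traversal: [2, 19, 15, 13, 20, 41, 40]


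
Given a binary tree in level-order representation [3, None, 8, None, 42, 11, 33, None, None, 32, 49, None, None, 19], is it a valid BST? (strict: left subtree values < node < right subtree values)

Level-order array: [3, None, 8, None, 42, 11, 33, None, None, 32, 49, None, None, 19]
Validate using subtree bounds (lo, hi): at each node, require lo < value < hi,
then recurse left with hi=value and right with lo=value.
Preorder trace (stopping at first violation):
  at node 3 with bounds (-inf, +inf): OK
  at node 8 with bounds (3, +inf): OK
  at node 42 with bounds (8, +inf): OK
  at node 11 with bounds (8, 42): OK
  at node 33 with bounds (42, +inf): VIOLATION
Node 33 violates its bound: not (42 < 33 < +inf).
Result: Not a valid BST


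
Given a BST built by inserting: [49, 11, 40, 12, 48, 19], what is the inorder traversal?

Tree insertion order: [49, 11, 40, 12, 48, 19]
Tree (level-order array): [49, 11, None, None, 40, 12, 48, None, 19]
Inorder traversal: [11, 12, 19, 40, 48, 49]


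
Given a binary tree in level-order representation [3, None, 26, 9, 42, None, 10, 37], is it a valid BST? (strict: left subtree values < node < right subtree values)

Level-order array: [3, None, 26, 9, 42, None, 10, 37]
Validate using subtree bounds (lo, hi): at each node, require lo < value < hi,
then recurse left with hi=value and right with lo=value.
Preorder trace (stopping at first violation):
  at node 3 with bounds (-inf, +inf): OK
  at node 26 with bounds (3, +inf): OK
  at node 9 with bounds (3, 26): OK
  at node 10 with bounds (9, 26): OK
  at node 42 with bounds (26, +inf): OK
  at node 37 with bounds (26, 42): OK
No violation found at any node.
Result: Valid BST


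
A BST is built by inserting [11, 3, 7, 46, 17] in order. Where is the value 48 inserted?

Starting tree (level order): [11, 3, 46, None, 7, 17]
Insertion path: 11 -> 46
Result: insert 48 as right child of 46
Final tree (level order): [11, 3, 46, None, 7, 17, 48]


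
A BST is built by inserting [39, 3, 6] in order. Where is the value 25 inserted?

Starting tree (level order): [39, 3, None, None, 6]
Insertion path: 39 -> 3 -> 6
Result: insert 25 as right child of 6
Final tree (level order): [39, 3, None, None, 6, None, 25]


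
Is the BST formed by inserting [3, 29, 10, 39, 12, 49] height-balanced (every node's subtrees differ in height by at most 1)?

Tree (level-order array): [3, None, 29, 10, 39, None, 12, None, 49]
Definition: a tree is height-balanced if, at every node, |h(left) - h(right)| <= 1 (empty subtree has height -1).
Bottom-up per-node check:
  node 12: h_left=-1, h_right=-1, diff=0 [OK], height=0
  node 10: h_left=-1, h_right=0, diff=1 [OK], height=1
  node 49: h_left=-1, h_right=-1, diff=0 [OK], height=0
  node 39: h_left=-1, h_right=0, diff=1 [OK], height=1
  node 29: h_left=1, h_right=1, diff=0 [OK], height=2
  node 3: h_left=-1, h_right=2, diff=3 [FAIL (|-1-2|=3 > 1)], height=3
Node 3 violates the condition: |-1 - 2| = 3 > 1.
Result: Not balanced


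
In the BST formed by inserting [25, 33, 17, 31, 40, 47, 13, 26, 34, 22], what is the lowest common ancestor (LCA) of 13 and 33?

Tree insertion order: [25, 33, 17, 31, 40, 47, 13, 26, 34, 22]
Tree (level-order array): [25, 17, 33, 13, 22, 31, 40, None, None, None, None, 26, None, 34, 47]
In a BST, the LCA of p=13, q=33 is the first node v on the
root-to-leaf path with p <= v <= q (go left if both < v, right if both > v).
Walk from root:
  at 25: 13 <= 25 <= 33, this is the LCA
LCA = 25


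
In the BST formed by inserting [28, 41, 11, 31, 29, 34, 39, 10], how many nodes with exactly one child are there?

Tree built from: [28, 41, 11, 31, 29, 34, 39, 10]
Tree (level-order array): [28, 11, 41, 10, None, 31, None, None, None, 29, 34, None, None, None, 39]
Rule: These are nodes with exactly 1 non-null child.
Per-node child counts:
  node 28: 2 child(ren)
  node 11: 1 child(ren)
  node 10: 0 child(ren)
  node 41: 1 child(ren)
  node 31: 2 child(ren)
  node 29: 0 child(ren)
  node 34: 1 child(ren)
  node 39: 0 child(ren)
Matching nodes: [11, 41, 34]
Count of nodes with exactly one child: 3


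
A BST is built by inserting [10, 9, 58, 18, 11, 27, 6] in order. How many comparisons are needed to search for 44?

Search path for 44: 10 -> 58 -> 18 -> 27
Found: False
Comparisons: 4


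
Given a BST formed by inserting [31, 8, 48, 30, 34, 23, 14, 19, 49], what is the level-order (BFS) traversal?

Tree insertion order: [31, 8, 48, 30, 34, 23, 14, 19, 49]
Tree (level-order array): [31, 8, 48, None, 30, 34, 49, 23, None, None, None, None, None, 14, None, None, 19]
BFS from the root, enqueuing left then right child of each popped node:
  queue [31] -> pop 31, enqueue [8, 48], visited so far: [31]
  queue [8, 48] -> pop 8, enqueue [30], visited so far: [31, 8]
  queue [48, 30] -> pop 48, enqueue [34, 49], visited so far: [31, 8, 48]
  queue [30, 34, 49] -> pop 30, enqueue [23], visited so far: [31, 8, 48, 30]
  queue [34, 49, 23] -> pop 34, enqueue [none], visited so far: [31, 8, 48, 30, 34]
  queue [49, 23] -> pop 49, enqueue [none], visited so far: [31, 8, 48, 30, 34, 49]
  queue [23] -> pop 23, enqueue [14], visited so far: [31, 8, 48, 30, 34, 49, 23]
  queue [14] -> pop 14, enqueue [19], visited so far: [31, 8, 48, 30, 34, 49, 23, 14]
  queue [19] -> pop 19, enqueue [none], visited so far: [31, 8, 48, 30, 34, 49, 23, 14, 19]
Result: [31, 8, 48, 30, 34, 49, 23, 14, 19]


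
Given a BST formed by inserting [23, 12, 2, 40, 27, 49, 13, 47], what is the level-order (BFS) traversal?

Tree insertion order: [23, 12, 2, 40, 27, 49, 13, 47]
Tree (level-order array): [23, 12, 40, 2, 13, 27, 49, None, None, None, None, None, None, 47]
BFS from the root, enqueuing left then right child of each popped node:
  queue [23] -> pop 23, enqueue [12, 40], visited so far: [23]
  queue [12, 40] -> pop 12, enqueue [2, 13], visited so far: [23, 12]
  queue [40, 2, 13] -> pop 40, enqueue [27, 49], visited so far: [23, 12, 40]
  queue [2, 13, 27, 49] -> pop 2, enqueue [none], visited so far: [23, 12, 40, 2]
  queue [13, 27, 49] -> pop 13, enqueue [none], visited so far: [23, 12, 40, 2, 13]
  queue [27, 49] -> pop 27, enqueue [none], visited so far: [23, 12, 40, 2, 13, 27]
  queue [49] -> pop 49, enqueue [47], visited so far: [23, 12, 40, 2, 13, 27, 49]
  queue [47] -> pop 47, enqueue [none], visited so far: [23, 12, 40, 2, 13, 27, 49, 47]
Result: [23, 12, 40, 2, 13, 27, 49, 47]


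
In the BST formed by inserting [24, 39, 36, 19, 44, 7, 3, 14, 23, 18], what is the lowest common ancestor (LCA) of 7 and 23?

Tree insertion order: [24, 39, 36, 19, 44, 7, 3, 14, 23, 18]
Tree (level-order array): [24, 19, 39, 7, 23, 36, 44, 3, 14, None, None, None, None, None, None, None, None, None, 18]
In a BST, the LCA of p=7, q=23 is the first node v on the
root-to-leaf path with p <= v <= q (go left if both < v, right if both > v).
Walk from root:
  at 24: both 7 and 23 < 24, go left
  at 19: 7 <= 19 <= 23, this is the LCA
LCA = 19


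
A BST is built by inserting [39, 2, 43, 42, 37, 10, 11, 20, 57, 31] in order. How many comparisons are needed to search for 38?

Search path for 38: 39 -> 2 -> 37
Found: False
Comparisons: 3


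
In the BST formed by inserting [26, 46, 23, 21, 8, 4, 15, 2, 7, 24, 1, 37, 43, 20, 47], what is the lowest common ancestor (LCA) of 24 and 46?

Tree insertion order: [26, 46, 23, 21, 8, 4, 15, 2, 7, 24, 1, 37, 43, 20, 47]
Tree (level-order array): [26, 23, 46, 21, 24, 37, 47, 8, None, None, None, None, 43, None, None, 4, 15, None, None, 2, 7, None, 20, 1]
In a BST, the LCA of p=24, q=46 is the first node v on the
root-to-leaf path with p <= v <= q (go left if both < v, right if both > v).
Walk from root:
  at 26: 24 <= 26 <= 46, this is the LCA
LCA = 26


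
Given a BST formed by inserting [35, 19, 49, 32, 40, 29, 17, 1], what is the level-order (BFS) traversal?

Tree insertion order: [35, 19, 49, 32, 40, 29, 17, 1]
Tree (level-order array): [35, 19, 49, 17, 32, 40, None, 1, None, 29]
BFS from the root, enqueuing left then right child of each popped node:
  queue [35] -> pop 35, enqueue [19, 49], visited so far: [35]
  queue [19, 49] -> pop 19, enqueue [17, 32], visited so far: [35, 19]
  queue [49, 17, 32] -> pop 49, enqueue [40], visited so far: [35, 19, 49]
  queue [17, 32, 40] -> pop 17, enqueue [1], visited so far: [35, 19, 49, 17]
  queue [32, 40, 1] -> pop 32, enqueue [29], visited so far: [35, 19, 49, 17, 32]
  queue [40, 1, 29] -> pop 40, enqueue [none], visited so far: [35, 19, 49, 17, 32, 40]
  queue [1, 29] -> pop 1, enqueue [none], visited so far: [35, 19, 49, 17, 32, 40, 1]
  queue [29] -> pop 29, enqueue [none], visited so far: [35, 19, 49, 17, 32, 40, 1, 29]
Result: [35, 19, 49, 17, 32, 40, 1, 29]


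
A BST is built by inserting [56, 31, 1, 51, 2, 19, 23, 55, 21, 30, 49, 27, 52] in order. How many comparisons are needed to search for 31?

Search path for 31: 56 -> 31
Found: True
Comparisons: 2


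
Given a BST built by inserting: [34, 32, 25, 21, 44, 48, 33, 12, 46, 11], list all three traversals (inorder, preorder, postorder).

Tree insertion order: [34, 32, 25, 21, 44, 48, 33, 12, 46, 11]
Tree (level-order array): [34, 32, 44, 25, 33, None, 48, 21, None, None, None, 46, None, 12, None, None, None, 11]
Inorder (L, root, R): [11, 12, 21, 25, 32, 33, 34, 44, 46, 48]
Preorder (root, L, R): [34, 32, 25, 21, 12, 11, 33, 44, 48, 46]
Postorder (L, R, root): [11, 12, 21, 25, 33, 32, 46, 48, 44, 34]


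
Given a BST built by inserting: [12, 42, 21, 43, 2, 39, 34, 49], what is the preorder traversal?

Tree insertion order: [12, 42, 21, 43, 2, 39, 34, 49]
Tree (level-order array): [12, 2, 42, None, None, 21, 43, None, 39, None, 49, 34]
Preorder traversal: [12, 2, 42, 21, 39, 34, 43, 49]


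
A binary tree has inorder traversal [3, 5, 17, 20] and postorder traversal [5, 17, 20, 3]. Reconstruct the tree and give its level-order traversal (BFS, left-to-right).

Inorder:   [3, 5, 17, 20]
Postorder: [5, 17, 20, 3]
Algorithm: postorder visits root last, so walk postorder right-to-left;
each value is the root of the current inorder slice — split it at that
value, recurse on the right subtree first, then the left.
Recursive splits:
  root=3; inorder splits into left=[], right=[5, 17, 20]
  root=20; inorder splits into left=[5, 17], right=[]
  root=17; inorder splits into left=[5], right=[]
  root=5; inorder splits into left=[], right=[]
Reconstructed level-order: [3, 20, 17, 5]


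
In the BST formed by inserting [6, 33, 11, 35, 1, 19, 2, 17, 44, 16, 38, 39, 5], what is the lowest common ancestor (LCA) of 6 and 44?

Tree insertion order: [6, 33, 11, 35, 1, 19, 2, 17, 44, 16, 38, 39, 5]
Tree (level-order array): [6, 1, 33, None, 2, 11, 35, None, 5, None, 19, None, 44, None, None, 17, None, 38, None, 16, None, None, 39]
In a BST, the LCA of p=6, q=44 is the first node v on the
root-to-leaf path with p <= v <= q (go left if both < v, right if both > v).
Walk from root:
  at 6: 6 <= 6 <= 44, this is the LCA
LCA = 6


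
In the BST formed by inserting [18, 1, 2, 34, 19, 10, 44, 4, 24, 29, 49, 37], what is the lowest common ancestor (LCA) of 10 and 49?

Tree insertion order: [18, 1, 2, 34, 19, 10, 44, 4, 24, 29, 49, 37]
Tree (level-order array): [18, 1, 34, None, 2, 19, 44, None, 10, None, 24, 37, 49, 4, None, None, 29]
In a BST, the LCA of p=10, q=49 is the first node v on the
root-to-leaf path with p <= v <= q (go left if both < v, right if both > v).
Walk from root:
  at 18: 10 <= 18 <= 49, this is the LCA
LCA = 18


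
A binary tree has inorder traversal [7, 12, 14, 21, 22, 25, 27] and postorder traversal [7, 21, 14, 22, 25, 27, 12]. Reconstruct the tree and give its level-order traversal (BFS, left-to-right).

Inorder:   [7, 12, 14, 21, 22, 25, 27]
Postorder: [7, 21, 14, 22, 25, 27, 12]
Algorithm: postorder visits root last, so walk postorder right-to-left;
each value is the root of the current inorder slice — split it at that
value, recurse on the right subtree first, then the left.
Recursive splits:
  root=12; inorder splits into left=[7], right=[14, 21, 22, 25, 27]
  root=27; inorder splits into left=[14, 21, 22, 25], right=[]
  root=25; inorder splits into left=[14, 21, 22], right=[]
  root=22; inorder splits into left=[14, 21], right=[]
  root=14; inorder splits into left=[], right=[21]
  root=21; inorder splits into left=[], right=[]
  root=7; inorder splits into left=[], right=[]
Reconstructed level-order: [12, 7, 27, 25, 22, 14, 21]


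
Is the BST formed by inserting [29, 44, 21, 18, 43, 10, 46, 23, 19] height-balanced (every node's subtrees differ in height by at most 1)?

Tree (level-order array): [29, 21, 44, 18, 23, 43, 46, 10, 19]
Definition: a tree is height-balanced if, at every node, |h(left) - h(right)| <= 1 (empty subtree has height -1).
Bottom-up per-node check:
  node 10: h_left=-1, h_right=-1, diff=0 [OK], height=0
  node 19: h_left=-1, h_right=-1, diff=0 [OK], height=0
  node 18: h_left=0, h_right=0, diff=0 [OK], height=1
  node 23: h_left=-1, h_right=-1, diff=0 [OK], height=0
  node 21: h_left=1, h_right=0, diff=1 [OK], height=2
  node 43: h_left=-1, h_right=-1, diff=0 [OK], height=0
  node 46: h_left=-1, h_right=-1, diff=0 [OK], height=0
  node 44: h_left=0, h_right=0, diff=0 [OK], height=1
  node 29: h_left=2, h_right=1, diff=1 [OK], height=3
All nodes satisfy the balance condition.
Result: Balanced


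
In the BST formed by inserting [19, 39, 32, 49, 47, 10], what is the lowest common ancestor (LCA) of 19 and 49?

Tree insertion order: [19, 39, 32, 49, 47, 10]
Tree (level-order array): [19, 10, 39, None, None, 32, 49, None, None, 47]
In a BST, the LCA of p=19, q=49 is the first node v on the
root-to-leaf path with p <= v <= q (go left if both < v, right if both > v).
Walk from root:
  at 19: 19 <= 19 <= 49, this is the LCA
LCA = 19


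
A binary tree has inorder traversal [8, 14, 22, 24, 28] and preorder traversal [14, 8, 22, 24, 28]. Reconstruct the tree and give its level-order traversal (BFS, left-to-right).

Inorder:  [8, 14, 22, 24, 28]
Preorder: [14, 8, 22, 24, 28]
Algorithm: preorder visits root first, so consume preorder in order;
for each root, split the current inorder slice at that value into
left-subtree inorder and right-subtree inorder, then recurse.
Recursive splits:
  root=14; inorder splits into left=[8], right=[22, 24, 28]
  root=8; inorder splits into left=[], right=[]
  root=22; inorder splits into left=[], right=[24, 28]
  root=24; inorder splits into left=[], right=[28]
  root=28; inorder splits into left=[], right=[]
Reconstructed level-order: [14, 8, 22, 24, 28]


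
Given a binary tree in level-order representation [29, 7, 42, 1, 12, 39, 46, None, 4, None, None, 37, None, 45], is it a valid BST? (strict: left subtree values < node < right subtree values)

Level-order array: [29, 7, 42, 1, 12, 39, 46, None, 4, None, None, 37, None, 45]
Validate using subtree bounds (lo, hi): at each node, require lo < value < hi,
then recurse left with hi=value and right with lo=value.
Preorder trace (stopping at first violation):
  at node 29 with bounds (-inf, +inf): OK
  at node 7 with bounds (-inf, 29): OK
  at node 1 with bounds (-inf, 7): OK
  at node 4 with bounds (1, 7): OK
  at node 12 with bounds (7, 29): OK
  at node 42 with bounds (29, +inf): OK
  at node 39 with bounds (29, 42): OK
  at node 37 with bounds (29, 39): OK
  at node 46 with bounds (42, +inf): OK
  at node 45 with bounds (42, 46): OK
No violation found at any node.
Result: Valid BST


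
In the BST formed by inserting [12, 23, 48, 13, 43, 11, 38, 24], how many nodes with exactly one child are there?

Tree built from: [12, 23, 48, 13, 43, 11, 38, 24]
Tree (level-order array): [12, 11, 23, None, None, 13, 48, None, None, 43, None, 38, None, 24]
Rule: These are nodes with exactly 1 non-null child.
Per-node child counts:
  node 12: 2 child(ren)
  node 11: 0 child(ren)
  node 23: 2 child(ren)
  node 13: 0 child(ren)
  node 48: 1 child(ren)
  node 43: 1 child(ren)
  node 38: 1 child(ren)
  node 24: 0 child(ren)
Matching nodes: [48, 43, 38]
Count of nodes with exactly one child: 3


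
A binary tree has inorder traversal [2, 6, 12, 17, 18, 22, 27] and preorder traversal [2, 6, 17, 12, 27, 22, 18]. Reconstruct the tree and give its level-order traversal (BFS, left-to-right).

Inorder:  [2, 6, 12, 17, 18, 22, 27]
Preorder: [2, 6, 17, 12, 27, 22, 18]
Algorithm: preorder visits root first, so consume preorder in order;
for each root, split the current inorder slice at that value into
left-subtree inorder and right-subtree inorder, then recurse.
Recursive splits:
  root=2; inorder splits into left=[], right=[6, 12, 17, 18, 22, 27]
  root=6; inorder splits into left=[], right=[12, 17, 18, 22, 27]
  root=17; inorder splits into left=[12], right=[18, 22, 27]
  root=12; inorder splits into left=[], right=[]
  root=27; inorder splits into left=[18, 22], right=[]
  root=22; inorder splits into left=[18], right=[]
  root=18; inorder splits into left=[], right=[]
Reconstructed level-order: [2, 6, 17, 12, 27, 22, 18]


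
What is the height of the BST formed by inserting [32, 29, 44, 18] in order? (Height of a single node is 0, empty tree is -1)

Insertion order: [32, 29, 44, 18]
Tree (level-order array): [32, 29, 44, 18]
Compute height bottom-up (empty subtree = -1):
  height(18) = 1 + max(-1, -1) = 0
  height(29) = 1 + max(0, -1) = 1
  height(44) = 1 + max(-1, -1) = 0
  height(32) = 1 + max(1, 0) = 2
Height = 2


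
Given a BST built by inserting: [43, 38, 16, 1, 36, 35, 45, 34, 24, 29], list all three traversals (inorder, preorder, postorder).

Tree insertion order: [43, 38, 16, 1, 36, 35, 45, 34, 24, 29]
Tree (level-order array): [43, 38, 45, 16, None, None, None, 1, 36, None, None, 35, None, 34, None, 24, None, None, 29]
Inorder (L, root, R): [1, 16, 24, 29, 34, 35, 36, 38, 43, 45]
Preorder (root, L, R): [43, 38, 16, 1, 36, 35, 34, 24, 29, 45]
Postorder (L, R, root): [1, 29, 24, 34, 35, 36, 16, 38, 45, 43]


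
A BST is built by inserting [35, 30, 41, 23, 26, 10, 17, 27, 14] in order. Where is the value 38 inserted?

Starting tree (level order): [35, 30, 41, 23, None, None, None, 10, 26, None, 17, None, 27, 14]
Insertion path: 35 -> 41
Result: insert 38 as left child of 41
Final tree (level order): [35, 30, 41, 23, None, 38, None, 10, 26, None, None, None, 17, None, 27, 14]


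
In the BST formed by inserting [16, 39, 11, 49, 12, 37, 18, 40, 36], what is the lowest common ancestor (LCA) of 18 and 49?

Tree insertion order: [16, 39, 11, 49, 12, 37, 18, 40, 36]
Tree (level-order array): [16, 11, 39, None, 12, 37, 49, None, None, 18, None, 40, None, None, 36]
In a BST, the LCA of p=18, q=49 is the first node v on the
root-to-leaf path with p <= v <= q (go left if both < v, right if both > v).
Walk from root:
  at 16: both 18 and 49 > 16, go right
  at 39: 18 <= 39 <= 49, this is the LCA
LCA = 39


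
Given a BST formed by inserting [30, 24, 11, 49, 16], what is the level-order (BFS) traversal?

Tree insertion order: [30, 24, 11, 49, 16]
Tree (level-order array): [30, 24, 49, 11, None, None, None, None, 16]
BFS from the root, enqueuing left then right child of each popped node:
  queue [30] -> pop 30, enqueue [24, 49], visited so far: [30]
  queue [24, 49] -> pop 24, enqueue [11], visited so far: [30, 24]
  queue [49, 11] -> pop 49, enqueue [none], visited so far: [30, 24, 49]
  queue [11] -> pop 11, enqueue [16], visited so far: [30, 24, 49, 11]
  queue [16] -> pop 16, enqueue [none], visited so far: [30, 24, 49, 11, 16]
Result: [30, 24, 49, 11, 16]


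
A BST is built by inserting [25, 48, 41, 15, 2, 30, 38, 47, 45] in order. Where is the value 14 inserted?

Starting tree (level order): [25, 15, 48, 2, None, 41, None, None, None, 30, 47, None, 38, 45]
Insertion path: 25 -> 15 -> 2
Result: insert 14 as right child of 2
Final tree (level order): [25, 15, 48, 2, None, 41, None, None, 14, 30, 47, None, None, None, 38, 45]


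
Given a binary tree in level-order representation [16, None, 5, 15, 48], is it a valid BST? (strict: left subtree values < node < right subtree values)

Level-order array: [16, None, 5, 15, 48]
Validate using subtree bounds (lo, hi): at each node, require lo < value < hi,
then recurse left with hi=value and right with lo=value.
Preorder trace (stopping at first violation):
  at node 16 with bounds (-inf, +inf): OK
  at node 5 with bounds (16, +inf): VIOLATION
Node 5 violates its bound: not (16 < 5 < +inf).
Result: Not a valid BST


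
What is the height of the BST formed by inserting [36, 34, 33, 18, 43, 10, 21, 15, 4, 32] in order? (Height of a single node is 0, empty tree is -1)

Insertion order: [36, 34, 33, 18, 43, 10, 21, 15, 4, 32]
Tree (level-order array): [36, 34, 43, 33, None, None, None, 18, None, 10, 21, 4, 15, None, 32]
Compute height bottom-up (empty subtree = -1):
  height(4) = 1 + max(-1, -1) = 0
  height(15) = 1 + max(-1, -1) = 0
  height(10) = 1 + max(0, 0) = 1
  height(32) = 1 + max(-1, -1) = 0
  height(21) = 1 + max(-1, 0) = 1
  height(18) = 1 + max(1, 1) = 2
  height(33) = 1 + max(2, -1) = 3
  height(34) = 1 + max(3, -1) = 4
  height(43) = 1 + max(-1, -1) = 0
  height(36) = 1 + max(4, 0) = 5
Height = 5


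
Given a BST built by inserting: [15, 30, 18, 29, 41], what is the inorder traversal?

Tree insertion order: [15, 30, 18, 29, 41]
Tree (level-order array): [15, None, 30, 18, 41, None, 29]
Inorder traversal: [15, 18, 29, 30, 41]


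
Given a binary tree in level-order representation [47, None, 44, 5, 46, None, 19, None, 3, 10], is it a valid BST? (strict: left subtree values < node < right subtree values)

Level-order array: [47, None, 44, 5, 46, None, 19, None, 3, 10]
Validate using subtree bounds (lo, hi): at each node, require lo < value < hi,
then recurse left with hi=value and right with lo=value.
Preorder trace (stopping at first violation):
  at node 47 with bounds (-inf, +inf): OK
  at node 44 with bounds (47, +inf): VIOLATION
Node 44 violates its bound: not (47 < 44 < +inf).
Result: Not a valid BST


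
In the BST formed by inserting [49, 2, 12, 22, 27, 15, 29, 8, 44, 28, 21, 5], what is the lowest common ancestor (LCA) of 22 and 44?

Tree insertion order: [49, 2, 12, 22, 27, 15, 29, 8, 44, 28, 21, 5]
Tree (level-order array): [49, 2, None, None, 12, 8, 22, 5, None, 15, 27, None, None, None, 21, None, 29, None, None, 28, 44]
In a BST, the LCA of p=22, q=44 is the first node v on the
root-to-leaf path with p <= v <= q (go left if both < v, right if both > v).
Walk from root:
  at 49: both 22 and 44 < 49, go left
  at 2: both 22 and 44 > 2, go right
  at 12: both 22 and 44 > 12, go right
  at 22: 22 <= 22 <= 44, this is the LCA
LCA = 22


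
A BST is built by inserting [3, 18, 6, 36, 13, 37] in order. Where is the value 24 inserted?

Starting tree (level order): [3, None, 18, 6, 36, None, 13, None, 37]
Insertion path: 3 -> 18 -> 36
Result: insert 24 as left child of 36
Final tree (level order): [3, None, 18, 6, 36, None, 13, 24, 37]


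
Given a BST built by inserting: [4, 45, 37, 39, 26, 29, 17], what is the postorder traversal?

Tree insertion order: [4, 45, 37, 39, 26, 29, 17]
Tree (level-order array): [4, None, 45, 37, None, 26, 39, 17, 29]
Postorder traversal: [17, 29, 26, 39, 37, 45, 4]


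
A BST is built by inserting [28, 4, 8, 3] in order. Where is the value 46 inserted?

Starting tree (level order): [28, 4, None, 3, 8]
Insertion path: 28
Result: insert 46 as right child of 28
Final tree (level order): [28, 4, 46, 3, 8]


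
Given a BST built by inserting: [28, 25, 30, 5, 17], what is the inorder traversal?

Tree insertion order: [28, 25, 30, 5, 17]
Tree (level-order array): [28, 25, 30, 5, None, None, None, None, 17]
Inorder traversal: [5, 17, 25, 28, 30]


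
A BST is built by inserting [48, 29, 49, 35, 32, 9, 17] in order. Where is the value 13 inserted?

Starting tree (level order): [48, 29, 49, 9, 35, None, None, None, 17, 32]
Insertion path: 48 -> 29 -> 9 -> 17
Result: insert 13 as left child of 17
Final tree (level order): [48, 29, 49, 9, 35, None, None, None, 17, 32, None, 13]


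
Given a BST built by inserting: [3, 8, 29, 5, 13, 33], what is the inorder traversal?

Tree insertion order: [3, 8, 29, 5, 13, 33]
Tree (level-order array): [3, None, 8, 5, 29, None, None, 13, 33]
Inorder traversal: [3, 5, 8, 13, 29, 33]


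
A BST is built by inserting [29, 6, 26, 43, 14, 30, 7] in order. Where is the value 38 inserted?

Starting tree (level order): [29, 6, 43, None, 26, 30, None, 14, None, None, None, 7]
Insertion path: 29 -> 43 -> 30
Result: insert 38 as right child of 30
Final tree (level order): [29, 6, 43, None, 26, 30, None, 14, None, None, 38, 7]


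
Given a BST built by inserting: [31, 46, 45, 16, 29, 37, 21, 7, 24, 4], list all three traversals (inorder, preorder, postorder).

Tree insertion order: [31, 46, 45, 16, 29, 37, 21, 7, 24, 4]
Tree (level-order array): [31, 16, 46, 7, 29, 45, None, 4, None, 21, None, 37, None, None, None, None, 24]
Inorder (L, root, R): [4, 7, 16, 21, 24, 29, 31, 37, 45, 46]
Preorder (root, L, R): [31, 16, 7, 4, 29, 21, 24, 46, 45, 37]
Postorder (L, R, root): [4, 7, 24, 21, 29, 16, 37, 45, 46, 31]


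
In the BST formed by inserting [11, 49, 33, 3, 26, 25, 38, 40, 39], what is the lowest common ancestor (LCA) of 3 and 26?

Tree insertion order: [11, 49, 33, 3, 26, 25, 38, 40, 39]
Tree (level-order array): [11, 3, 49, None, None, 33, None, 26, 38, 25, None, None, 40, None, None, 39]
In a BST, the LCA of p=3, q=26 is the first node v on the
root-to-leaf path with p <= v <= q (go left if both < v, right if both > v).
Walk from root:
  at 11: 3 <= 11 <= 26, this is the LCA
LCA = 11


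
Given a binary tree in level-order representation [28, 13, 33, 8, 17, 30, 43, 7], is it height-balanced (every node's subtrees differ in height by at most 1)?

Tree (level-order array): [28, 13, 33, 8, 17, 30, 43, 7]
Definition: a tree is height-balanced if, at every node, |h(left) - h(right)| <= 1 (empty subtree has height -1).
Bottom-up per-node check:
  node 7: h_left=-1, h_right=-1, diff=0 [OK], height=0
  node 8: h_left=0, h_right=-1, diff=1 [OK], height=1
  node 17: h_left=-1, h_right=-1, diff=0 [OK], height=0
  node 13: h_left=1, h_right=0, diff=1 [OK], height=2
  node 30: h_left=-1, h_right=-1, diff=0 [OK], height=0
  node 43: h_left=-1, h_right=-1, diff=0 [OK], height=0
  node 33: h_left=0, h_right=0, diff=0 [OK], height=1
  node 28: h_left=2, h_right=1, diff=1 [OK], height=3
All nodes satisfy the balance condition.
Result: Balanced


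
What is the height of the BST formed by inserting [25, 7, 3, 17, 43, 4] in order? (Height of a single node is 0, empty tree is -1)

Insertion order: [25, 7, 3, 17, 43, 4]
Tree (level-order array): [25, 7, 43, 3, 17, None, None, None, 4]
Compute height bottom-up (empty subtree = -1):
  height(4) = 1 + max(-1, -1) = 0
  height(3) = 1 + max(-1, 0) = 1
  height(17) = 1 + max(-1, -1) = 0
  height(7) = 1 + max(1, 0) = 2
  height(43) = 1 + max(-1, -1) = 0
  height(25) = 1 + max(2, 0) = 3
Height = 3


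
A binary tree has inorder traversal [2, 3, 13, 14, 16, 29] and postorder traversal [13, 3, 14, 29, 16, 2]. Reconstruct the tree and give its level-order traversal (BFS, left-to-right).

Inorder:   [2, 3, 13, 14, 16, 29]
Postorder: [13, 3, 14, 29, 16, 2]
Algorithm: postorder visits root last, so walk postorder right-to-left;
each value is the root of the current inorder slice — split it at that
value, recurse on the right subtree first, then the left.
Recursive splits:
  root=2; inorder splits into left=[], right=[3, 13, 14, 16, 29]
  root=16; inorder splits into left=[3, 13, 14], right=[29]
  root=29; inorder splits into left=[], right=[]
  root=14; inorder splits into left=[3, 13], right=[]
  root=3; inorder splits into left=[], right=[13]
  root=13; inorder splits into left=[], right=[]
Reconstructed level-order: [2, 16, 14, 29, 3, 13]


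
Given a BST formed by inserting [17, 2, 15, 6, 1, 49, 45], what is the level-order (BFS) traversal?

Tree insertion order: [17, 2, 15, 6, 1, 49, 45]
Tree (level-order array): [17, 2, 49, 1, 15, 45, None, None, None, 6]
BFS from the root, enqueuing left then right child of each popped node:
  queue [17] -> pop 17, enqueue [2, 49], visited so far: [17]
  queue [2, 49] -> pop 2, enqueue [1, 15], visited so far: [17, 2]
  queue [49, 1, 15] -> pop 49, enqueue [45], visited so far: [17, 2, 49]
  queue [1, 15, 45] -> pop 1, enqueue [none], visited so far: [17, 2, 49, 1]
  queue [15, 45] -> pop 15, enqueue [6], visited so far: [17, 2, 49, 1, 15]
  queue [45, 6] -> pop 45, enqueue [none], visited so far: [17, 2, 49, 1, 15, 45]
  queue [6] -> pop 6, enqueue [none], visited so far: [17, 2, 49, 1, 15, 45, 6]
Result: [17, 2, 49, 1, 15, 45, 6]


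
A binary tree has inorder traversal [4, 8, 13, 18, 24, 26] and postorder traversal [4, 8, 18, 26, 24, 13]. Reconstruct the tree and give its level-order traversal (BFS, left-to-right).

Inorder:   [4, 8, 13, 18, 24, 26]
Postorder: [4, 8, 18, 26, 24, 13]
Algorithm: postorder visits root last, so walk postorder right-to-left;
each value is the root of the current inorder slice — split it at that
value, recurse on the right subtree first, then the left.
Recursive splits:
  root=13; inorder splits into left=[4, 8], right=[18, 24, 26]
  root=24; inorder splits into left=[18], right=[26]
  root=26; inorder splits into left=[], right=[]
  root=18; inorder splits into left=[], right=[]
  root=8; inorder splits into left=[4], right=[]
  root=4; inorder splits into left=[], right=[]
Reconstructed level-order: [13, 8, 24, 4, 18, 26]


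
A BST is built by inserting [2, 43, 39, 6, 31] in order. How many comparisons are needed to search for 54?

Search path for 54: 2 -> 43
Found: False
Comparisons: 2


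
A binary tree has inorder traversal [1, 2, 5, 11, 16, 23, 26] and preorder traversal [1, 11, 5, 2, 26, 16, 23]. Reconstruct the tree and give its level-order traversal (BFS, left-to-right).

Inorder:  [1, 2, 5, 11, 16, 23, 26]
Preorder: [1, 11, 5, 2, 26, 16, 23]
Algorithm: preorder visits root first, so consume preorder in order;
for each root, split the current inorder slice at that value into
left-subtree inorder and right-subtree inorder, then recurse.
Recursive splits:
  root=1; inorder splits into left=[], right=[2, 5, 11, 16, 23, 26]
  root=11; inorder splits into left=[2, 5], right=[16, 23, 26]
  root=5; inorder splits into left=[2], right=[]
  root=2; inorder splits into left=[], right=[]
  root=26; inorder splits into left=[16, 23], right=[]
  root=16; inorder splits into left=[], right=[23]
  root=23; inorder splits into left=[], right=[]
Reconstructed level-order: [1, 11, 5, 26, 2, 16, 23]


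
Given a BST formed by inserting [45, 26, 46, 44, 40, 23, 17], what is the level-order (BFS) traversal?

Tree insertion order: [45, 26, 46, 44, 40, 23, 17]
Tree (level-order array): [45, 26, 46, 23, 44, None, None, 17, None, 40]
BFS from the root, enqueuing left then right child of each popped node:
  queue [45] -> pop 45, enqueue [26, 46], visited so far: [45]
  queue [26, 46] -> pop 26, enqueue [23, 44], visited so far: [45, 26]
  queue [46, 23, 44] -> pop 46, enqueue [none], visited so far: [45, 26, 46]
  queue [23, 44] -> pop 23, enqueue [17], visited so far: [45, 26, 46, 23]
  queue [44, 17] -> pop 44, enqueue [40], visited so far: [45, 26, 46, 23, 44]
  queue [17, 40] -> pop 17, enqueue [none], visited so far: [45, 26, 46, 23, 44, 17]
  queue [40] -> pop 40, enqueue [none], visited so far: [45, 26, 46, 23, 44, 17, 40]
Result: [45, 26, 46, 23, 44, 17, 40]


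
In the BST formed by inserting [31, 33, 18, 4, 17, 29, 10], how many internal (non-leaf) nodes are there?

Tree built from: [31, 33, 18, 4, 17, 29, 10]
Tree (level-order array): [31, 18, 33, 4, 29, None, None, None, 17, None, None, 10]
Rule: An internal node has at least one child.
Per-node child counts:
  node 31: 2 child(ren)
  node 18: 2 child(ren)
  node 4: 1 child(ren)
  node 17: 1 child(ren)
  node 10: 0 child(ren)
  node 29: 0 child(ren)
  node 33: 0 child(ren)
Matching nodes: [31, 18, 4, 17]
Count of internal (non-leaf) nodes: 4


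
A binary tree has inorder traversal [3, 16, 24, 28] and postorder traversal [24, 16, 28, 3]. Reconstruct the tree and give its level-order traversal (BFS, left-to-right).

Inorder:   [3, 16, 24, 28]
Postorder: [24, 16, 28, 3]
Algorithm: postorder visits root last, so walk postorder right-to-left;
each value is the root of the current inorder slice — split it at that
value, recurse on the right subtree first, then the left.
Recursive splits:
  root=3; inorder splits into left=[], right=[16, 24, 28]
  root=28; inorder splits into left=[16, 24], right=[]
  root=16; inorder splits into left=[], right=[24]
  root=24; inorder splits into left=[], right=[]
Reconstructed level-order: [3, 28, 16, 24]


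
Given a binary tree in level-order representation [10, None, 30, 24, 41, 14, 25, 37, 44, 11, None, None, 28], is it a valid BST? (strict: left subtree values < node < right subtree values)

Level-order array: [10, None, 30, 24, 41, 14, 25, 37, 44, 11, None, None, 28]
Validate using subtree bounds (lo, hi): at each node, require lo < value < hi,
then recurse left with hi=value and right with lo=value.
Preorder trace (stopping at first violation):
  at node 10 with bounds (-inf, +inf): OK
  at node 30 with bounds (10, +inf): OK
  at node 24 with bounds (10, 30): OK
  at node 14 with bounds (10, 24): OK
  at node 11 with bounds (10, 14): OK
  at node 25 with bounds (24, 30): OK
  at node 28 with bounds (25, 30): OK
  at node 41 with bounds (30, +inf): OK
  at node 37 with bounds (30, 41): OK
  at node 44 with bounds (41, +inf): OK
No violation found at any node.
Result: Valid BST


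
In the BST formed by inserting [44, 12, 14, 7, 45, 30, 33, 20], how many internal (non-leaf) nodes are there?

Tree built from: [44, 12, 14, 7, 45, 30, 33, 20]
Tree (level-order array): [44, 12, 45, 7, 14, None, None, None, None, None, 30, 20, 33]
Rule: An internal node has at least one child.
Per-node child counts:
  node 44: 2 child(ren)
  node 12: 2 child(ren)
  node 7: 0 child(ren)
  node 14: 1 child(ren)
  node 30: 2 child(ren)
  node 20: 0 child(ren)
  node 33: 0 child(ren)
  node 45: 0 child(ren)
Matching nodes: [44, 12, 14, 30]
Count of internal (non-leaf) nodes: 4


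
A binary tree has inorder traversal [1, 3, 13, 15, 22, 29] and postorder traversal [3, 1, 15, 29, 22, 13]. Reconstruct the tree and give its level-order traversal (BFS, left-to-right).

Inorder:   [1, 3, 13, 15, 22, 29]
Postorder: [3, 1, 15, 29, 22, 13]
Algorithm: postorder visits root last, so walk postorder right-to-left;
each value is the root of the current inorder slice — split it at that
value, recurse on the right subtree first, then the left.
Recursive splits:
  root=13; inorder splits into left=[1, 3], right=[15, 22, 29]
  root=22; inorder splits into left=[15], right=[29]
  root=29; inorder splits into left=[], right=[]
  root=15; inorder splits into left=[], right=[]
  root=1; inorder splits into left=[], right=[3]
  root=3; inorder splits into left=[], right=[]
Reconstructed level-order: [13, 1, 22, 3, 15, 29]


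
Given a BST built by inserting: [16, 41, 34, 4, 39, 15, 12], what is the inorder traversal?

Tree insertion order: [16, 41, 34, 4, 39, 15, 12]
Tree (level-order array): [16, 4, 41, None, 15, 34, None, 12, None, None, 39]
Inorder traversal: [4, 12, 15, 16, 34, 39, 41]


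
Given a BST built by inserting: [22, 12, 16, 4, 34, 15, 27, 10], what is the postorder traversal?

Tree insertion order: [22, 12, 16, 4, 34, 15, 27, 10]
Tree (level-order array): [22, 12, 34, 4, 16, 27, None, None, 10, 15]
Postorder traversal: [10, 4, 15, 16, 12, 27, 34, 22]


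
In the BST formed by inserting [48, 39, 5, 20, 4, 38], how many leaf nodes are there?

Tree built from: [48, 39, 5, 20, 4, 38]
Tree (level-order array): [48, 39, None, 5, None, 4, 20, None, None, None, 38]
Rule: A leaf has 0 children.
Per-node child counts:
  node 48: 1 child(ren)
  node 39: 1 child(ren)
  node 5: 2 child(ren)
  node 4: 0 child(ren)
  node 20: 1 child(ren)
  node 38: 0 child(ren)
Matching nodes: [4, 38]
Count of leaf nodes: 2
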